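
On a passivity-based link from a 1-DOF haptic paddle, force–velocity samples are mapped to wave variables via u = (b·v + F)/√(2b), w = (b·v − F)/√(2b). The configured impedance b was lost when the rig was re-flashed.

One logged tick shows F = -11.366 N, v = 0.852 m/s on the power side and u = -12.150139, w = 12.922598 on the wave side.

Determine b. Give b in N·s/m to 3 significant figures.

b = 0.411 N·s/m

u + w = 0.772459;  u + w = √(2b)·v, so √(2b) = 0.772459/0.852 = 0.906642.
b = (√(2b))²/2 = 0.822000/2 = 0.411000.
(Check via u − w = 2F/√(2b): u − w = -25.072737, 2F/√(2b) = -25.072740.)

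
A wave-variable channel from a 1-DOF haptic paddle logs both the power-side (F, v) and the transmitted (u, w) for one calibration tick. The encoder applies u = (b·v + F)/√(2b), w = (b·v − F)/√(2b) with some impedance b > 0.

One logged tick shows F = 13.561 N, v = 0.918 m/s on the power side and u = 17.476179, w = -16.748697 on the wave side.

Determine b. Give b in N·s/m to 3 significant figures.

b = 0.314 N·s/m

u + w = 0.727482;  u + w = √(2b)·v, so √(2b) = 0.727482/0.918 = 0.792464.
b = (√(2b))²/2 = 0.627999/2 = 0.314000.
(Check via u − w = 2F/√(2b): u − w = 34.224876, 2F/√(2b) = 34.224896.)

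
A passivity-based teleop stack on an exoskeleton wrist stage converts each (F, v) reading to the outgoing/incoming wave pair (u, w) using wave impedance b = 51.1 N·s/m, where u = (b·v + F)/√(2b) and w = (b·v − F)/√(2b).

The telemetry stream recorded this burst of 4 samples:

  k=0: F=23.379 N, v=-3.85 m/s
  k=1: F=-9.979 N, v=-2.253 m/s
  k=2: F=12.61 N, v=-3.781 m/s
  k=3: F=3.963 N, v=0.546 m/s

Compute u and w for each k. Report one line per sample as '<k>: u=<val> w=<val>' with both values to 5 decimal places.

0: u=-17.14800 w=-21.77320
1: u=-12.37534 w=-10.40114
2: u=-17.86447 w=-20.35918
3: u=3.15188 w=2.36786

k=0: b·v=51.1×(-3.85)=-196.73500; √(2b)=10.10940; u=(-196.73500+23.379)/10.10940=-17.14800, w=(-196.73500−23.379)/10.10940=-21.77320
k=1: b·v=51.1×(-2.253)=-115.12830; √(2b)=10.10940; u=(-115.12830+(-9.979))/10.10940=-12.37534, w=(-115.12830−(-9.979))/10.10940=-10.40114
k=2: b·v=51.1×(-3.781)=-193.20910; √(2b)=10.10940; u=(-193.20910+12.61)/10.10940=-17.86447, w=(-193.20910−12.61)/10.10940=-20.35918
k=3: b·v=51.1×0.546=27.90060; √(2b)=10.10940; u=(27.90060+3.963)/10.10940=3.15188, w=(27.90060−3.963)/10.10940=2.36786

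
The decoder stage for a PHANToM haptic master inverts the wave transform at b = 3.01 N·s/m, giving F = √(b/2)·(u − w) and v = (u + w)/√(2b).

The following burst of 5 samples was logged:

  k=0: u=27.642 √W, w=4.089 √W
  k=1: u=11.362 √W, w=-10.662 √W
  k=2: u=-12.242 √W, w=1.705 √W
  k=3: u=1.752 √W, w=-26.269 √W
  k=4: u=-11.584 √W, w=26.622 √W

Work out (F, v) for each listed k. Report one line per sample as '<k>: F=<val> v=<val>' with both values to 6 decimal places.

0: F=28.894453 v=12.932590
1: F=27.018700 v=0.285299
2: F=-17.109962 v=-4.294561
3: F=34.375726 v=-9.992383
4: F=-46.870525 v=6.129031

k=0: u−w=23.553000, u+w=31.731000; √(b/2)=1.226784, √(2b)=2.453569; F=1.226784×23.553=28.894453, v=31.731000/2.453569=12.932590
k=1: u−w=22.024000, u+w=0.700000; √(b/2)=1.226784, √(2b)=2.453569; F=1.226784×22.024=27.018700, v=0.700000/2.453569=0.285299
k=2: u−w=-13.947000, u+w=-10.537000; √(b/2)=1.226784, √(2b)=2.453569; F=1.226784×(-13.947)=-17.109962, v=-10.537000/2.453569=-4.294561
k=3: u−w=28.021000, u+w=-24.517000; √(b/2)=1.226784, √(2b)=2.453569; F=1.226784×28.021=34.375726, v=-24.517000/2.453569=-9.992383
k=4: u−w=-38.206000, u+w=15.038000; √(b/2)=1.226784, √(2b)=2.453569; F=1.226784×(-38.206)=-46.870525, v=15.038000/2.453569=6.129031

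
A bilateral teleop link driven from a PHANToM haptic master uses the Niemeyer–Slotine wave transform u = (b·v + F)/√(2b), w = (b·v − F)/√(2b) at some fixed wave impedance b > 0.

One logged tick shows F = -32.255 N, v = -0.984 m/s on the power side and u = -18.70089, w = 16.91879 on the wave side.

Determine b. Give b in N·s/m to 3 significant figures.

u + w = -1.7821;  u + w = √(2b)·v, so √(2b) = -1.7821/(-0.984) = 1.8111.
b = (√(2b))²/2 = 3.2800/2 = 1.6400.
(Check via u − w = 2F/√(2b): u − w = -35.6197, 2F/√(2b) = -35.6197.)

b = 1.64 N·s/m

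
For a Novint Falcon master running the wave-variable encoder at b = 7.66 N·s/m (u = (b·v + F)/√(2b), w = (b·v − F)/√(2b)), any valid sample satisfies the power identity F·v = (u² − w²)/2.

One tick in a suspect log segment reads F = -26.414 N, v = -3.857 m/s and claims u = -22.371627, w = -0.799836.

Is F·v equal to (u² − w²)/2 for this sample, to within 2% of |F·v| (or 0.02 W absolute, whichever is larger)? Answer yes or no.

F·v = (-26.414)×(-3.857) = 101.878798 W.
(u² − w²)/2 = (500.489695 − 0.639738)/2 = 249.924979 W.
|Δ| = 148.046181;  2% of max(1, |F·v|) = 2.037576.

no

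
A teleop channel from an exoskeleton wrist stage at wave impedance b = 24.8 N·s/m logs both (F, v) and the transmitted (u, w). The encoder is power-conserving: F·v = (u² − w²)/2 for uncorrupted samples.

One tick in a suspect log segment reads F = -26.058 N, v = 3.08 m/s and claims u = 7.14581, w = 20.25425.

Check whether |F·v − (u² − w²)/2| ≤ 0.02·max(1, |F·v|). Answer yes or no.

no

F·v = (-26.058)×3.08 = -80.25864 W.
(u² − w²)/2 = (51.06260 − 410.23464)/2 = -179.58602 W.
|Δ| = 99.32738;  2% of max(1, |F·v|) = 1.60517.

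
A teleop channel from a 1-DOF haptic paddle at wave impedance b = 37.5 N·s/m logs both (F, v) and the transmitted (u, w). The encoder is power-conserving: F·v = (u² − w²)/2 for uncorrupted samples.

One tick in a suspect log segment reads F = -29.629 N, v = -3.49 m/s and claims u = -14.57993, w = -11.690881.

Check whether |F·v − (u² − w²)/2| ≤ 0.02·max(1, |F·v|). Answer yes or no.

F·v = (-29.629)×(-3.49) = 103.405210 W.
(u² − w²)/2 = (212.574359 − 136.676699)/2 = 37.948830 W.
|Δ| = 65.456380;  2% of max(1, |F·v|) = 2.068104.

no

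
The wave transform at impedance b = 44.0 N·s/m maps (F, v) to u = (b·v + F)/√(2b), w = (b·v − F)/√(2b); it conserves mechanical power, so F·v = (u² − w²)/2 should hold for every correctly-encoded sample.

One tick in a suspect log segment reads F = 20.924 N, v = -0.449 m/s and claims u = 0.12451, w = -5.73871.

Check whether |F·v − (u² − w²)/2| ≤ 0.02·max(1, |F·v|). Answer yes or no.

no

F·v = 20.924×(-0.449) = -9.3949 W.
(u² − w²)/2 = (0.0155 − 32.9328)/2 = -16.4586 W.
|Δ| = 7.0638;  2% of max(1, |F·v|) = 0.1879.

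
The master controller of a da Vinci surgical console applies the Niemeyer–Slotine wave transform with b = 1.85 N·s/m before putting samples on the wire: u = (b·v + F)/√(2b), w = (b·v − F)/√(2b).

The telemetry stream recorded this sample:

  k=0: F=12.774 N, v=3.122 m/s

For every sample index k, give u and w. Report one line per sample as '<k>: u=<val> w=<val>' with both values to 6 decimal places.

k=0: b·v=1.85×3.122=5.775700; √(2b)=1.923538; u=(5.775700+12.774)/1.923538=9.643530, w=(5.775700−12.774)/1.923538=-3.638243

0: u=9.643530 w=-3.638243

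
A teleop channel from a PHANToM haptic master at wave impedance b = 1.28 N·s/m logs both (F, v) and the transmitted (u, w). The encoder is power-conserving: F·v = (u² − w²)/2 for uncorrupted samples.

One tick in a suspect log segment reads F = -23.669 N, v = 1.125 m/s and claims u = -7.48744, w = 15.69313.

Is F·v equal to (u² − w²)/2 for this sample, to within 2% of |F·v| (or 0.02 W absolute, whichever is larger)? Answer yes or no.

no

F·v = (-23.669)×1.125 = -26.62763 W.
(u² − w²)/2 = (56.06176 − 246.27433)/2 = -95.10629 W.
|Δ| = 68.47866;  2% of max(1, |F·v|) = 0.53255.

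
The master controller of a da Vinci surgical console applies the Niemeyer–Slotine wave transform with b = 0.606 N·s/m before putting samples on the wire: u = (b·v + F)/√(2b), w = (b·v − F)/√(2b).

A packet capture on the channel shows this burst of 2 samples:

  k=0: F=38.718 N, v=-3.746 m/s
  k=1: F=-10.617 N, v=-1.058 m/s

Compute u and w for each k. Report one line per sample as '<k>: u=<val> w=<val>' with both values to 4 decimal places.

k=0: b·v=0.606×(-3.746)=-2.2701; √(2b)=1.1009; u=(-2.2701+38.718)/1.1009=33.1071, w=(-2.2701−38.718)/1.1009=-37.2311
k=1: b·v=0.606×(-1.058)=-0.6411; √(2b)=1.1009; u=(-0.6411+(-10.617))/1.1009=-10.2262, w=(-0.6411−(-10.617))/1.1009=9.0615

0: u=33.1071 w=-37.2311
1: u=-10.2262 w=9.0615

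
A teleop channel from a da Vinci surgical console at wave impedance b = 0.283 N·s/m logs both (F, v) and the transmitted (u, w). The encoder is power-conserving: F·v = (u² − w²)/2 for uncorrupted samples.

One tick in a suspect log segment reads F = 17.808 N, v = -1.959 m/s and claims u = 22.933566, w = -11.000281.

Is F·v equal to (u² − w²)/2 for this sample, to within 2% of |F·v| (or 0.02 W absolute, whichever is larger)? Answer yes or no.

no

F·v = 17.808×(-1.959) = -34.885872 W.
(u² − w²)/2 = (525.948449 − 121.006182)/2 = 202.471134 W.
|Δ| = 237.357006;  2% of max(1, |F·v|) = 0.697717.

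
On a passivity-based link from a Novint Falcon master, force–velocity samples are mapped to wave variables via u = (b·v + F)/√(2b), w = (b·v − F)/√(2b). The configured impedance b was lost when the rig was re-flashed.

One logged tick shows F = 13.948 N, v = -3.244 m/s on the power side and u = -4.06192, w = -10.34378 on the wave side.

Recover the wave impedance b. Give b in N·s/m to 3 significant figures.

b = 9.86 N·s/m

u + w = -14.4057;  u + w = √(2b)·v, so √(2b) = -14.4057/(-3.244) = 4.4407.
b = (√(2b))²/2 = 19.7200/2 = 9.8600.
(Check via u − w = 2F/√(2b): u − w = 6.2819, 2F/√(2b) = 6.2819.)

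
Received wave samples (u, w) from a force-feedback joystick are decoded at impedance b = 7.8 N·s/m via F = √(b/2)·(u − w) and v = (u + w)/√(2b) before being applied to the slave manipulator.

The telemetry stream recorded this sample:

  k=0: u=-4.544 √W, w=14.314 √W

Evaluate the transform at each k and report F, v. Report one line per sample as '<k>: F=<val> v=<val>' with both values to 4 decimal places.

k=0: u−w=-18.8580, u+w=9.7700; √(b/2)=1.9748, √(2b)=3.9497; F=1.9748×(-18.858)=-37.2416, v=9.7700/3.9497=2.4736

0: F=-37.2416 v=2.4736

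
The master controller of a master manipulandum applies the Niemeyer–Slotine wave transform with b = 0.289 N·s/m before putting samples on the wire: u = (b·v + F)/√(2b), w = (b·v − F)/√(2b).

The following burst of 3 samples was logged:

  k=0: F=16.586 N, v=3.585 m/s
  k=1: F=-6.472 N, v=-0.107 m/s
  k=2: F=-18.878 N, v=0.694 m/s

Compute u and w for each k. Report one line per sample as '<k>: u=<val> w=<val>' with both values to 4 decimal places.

0: u=23.1789 w=-20.4534
1: u=-8.5535 w=8.4722
2: u=-24.5671 w=25.0947

k=0: b·v=0.289×3.585=1.0361; √(2b)=0.7603; u=(1.0361+16.586)/0.7603=23.1789, w=(1.0361−16.586)/0.7603=-20.4534
k=1: b·v=0.289×(-0.107)=-0.0309; √(2b)=0.7603; u=(-0.0309+(-6.472))/0.7603=-8.5535, w=(-0.0309−(-6.472))/0.7603=8.4722
k=2: b·v=0.289×0.694=0.2006; √(2b)=0.7603; u=(0.2006+(-18.878))/0.7603=-24.5671, w=(0.2006−(-18.878))/0.7603=25.0947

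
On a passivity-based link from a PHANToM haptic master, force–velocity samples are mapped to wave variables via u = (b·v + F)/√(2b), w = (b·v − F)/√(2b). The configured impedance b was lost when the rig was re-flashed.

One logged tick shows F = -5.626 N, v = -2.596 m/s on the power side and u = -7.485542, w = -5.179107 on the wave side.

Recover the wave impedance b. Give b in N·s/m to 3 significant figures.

b = 11.9 N·s/m

u + w = -12.664649;  u + w = √(2b)·v, so √(2b) = -12.664649/(-2.596) = 4.878524.
b = (√(2b))²/2 = 23.799999/2 = 11.900000.
(Check via u − w = 2F/√(2b): u − w = -2.306435, 2F/√(2b) = -2.306435.)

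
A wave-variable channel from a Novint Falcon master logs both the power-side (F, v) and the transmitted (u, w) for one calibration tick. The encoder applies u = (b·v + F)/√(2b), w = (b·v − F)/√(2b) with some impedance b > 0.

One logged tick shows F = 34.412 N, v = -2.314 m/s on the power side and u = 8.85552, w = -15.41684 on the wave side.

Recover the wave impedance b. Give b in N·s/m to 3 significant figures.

u + w = -6.5613;  u + w = √(2b)·v, so √(2b) = -6.5613/(-2.314) = 2.8355.
b = (√(2b))²/2 = 8.0400/2 = 4.0200.
(Check via u − w = 2F/√(2b): u − w = 24.2724, 2F/√(2b) = 24.2724.)

b = 4.02 N·s/m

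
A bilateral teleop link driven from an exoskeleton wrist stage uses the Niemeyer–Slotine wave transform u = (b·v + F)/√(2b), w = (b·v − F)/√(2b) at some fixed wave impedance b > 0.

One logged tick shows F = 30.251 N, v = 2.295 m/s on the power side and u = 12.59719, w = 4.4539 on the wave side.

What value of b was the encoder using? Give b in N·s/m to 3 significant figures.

b = 27.6 N·s/m

u + w = 17.05109;  u + w = √(2b)·v, so √(2b) = 17.05109/2.295 = 7.42967.
b = (√(2b))²/2 = 55.19998/2 = 27.59999.
(Check via u − w = 2F/√(2b): u − w = 8.14329, 2F/√(2b) = 8.14330.)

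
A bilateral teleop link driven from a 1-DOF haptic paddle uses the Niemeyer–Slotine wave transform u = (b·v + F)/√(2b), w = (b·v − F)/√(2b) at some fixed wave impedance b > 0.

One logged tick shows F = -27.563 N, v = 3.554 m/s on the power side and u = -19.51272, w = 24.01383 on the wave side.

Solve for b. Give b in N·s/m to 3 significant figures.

b = 0.802 N·s/m

u + w = 4.5011;  u + w = √(2b)·v, so √(2b) = 4.5011/3.554 = 1.2665.
b = (√(2b))²/2 = 1.6040/2 = 0.8020.
(Check via u − w = 2F/√(2b): u − w = -43.5266, 2F/√(2b) = -43.5266.)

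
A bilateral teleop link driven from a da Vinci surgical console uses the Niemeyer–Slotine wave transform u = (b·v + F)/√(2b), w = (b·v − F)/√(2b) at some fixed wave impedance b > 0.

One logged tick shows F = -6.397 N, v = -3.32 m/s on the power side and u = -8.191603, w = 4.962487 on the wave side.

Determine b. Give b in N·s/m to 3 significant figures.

u + w = -3.229116;  u + w = √(2b)·v, so √(2b) = -3.229116/(-3.32) = 0.972625.
b = (√(2b))²/2 = 0.946000/2 = 0.473000.
(Check via u − w = 2F/√(2b): u − w = -13.154090, 2F/√(2b) = -13.154089.)

b = 0.473 N·s/m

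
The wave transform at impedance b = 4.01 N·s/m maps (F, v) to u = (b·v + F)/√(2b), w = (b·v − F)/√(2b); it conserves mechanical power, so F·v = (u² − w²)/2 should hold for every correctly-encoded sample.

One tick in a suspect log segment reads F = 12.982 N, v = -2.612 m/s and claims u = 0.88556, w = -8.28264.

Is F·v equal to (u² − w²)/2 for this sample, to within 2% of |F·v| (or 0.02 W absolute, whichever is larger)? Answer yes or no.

F·v = 12.982×(-2.612) = -33.9090 W.
(u² − w²)/2 = (0.7842 − 68.6021)/2 = -33.9090 W.
|Δ| = 0.0000;  2% of max(1, |F·v|) = 0.6782.

yes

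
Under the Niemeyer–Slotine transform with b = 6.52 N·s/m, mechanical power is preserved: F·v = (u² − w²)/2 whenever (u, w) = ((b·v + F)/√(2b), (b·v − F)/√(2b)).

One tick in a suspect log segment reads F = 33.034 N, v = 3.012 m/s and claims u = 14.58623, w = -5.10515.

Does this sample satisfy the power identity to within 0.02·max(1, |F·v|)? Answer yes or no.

no

F·v = 33.034×3.012 = 99.49841 W.
(u² − w²)/2 = (212.75811 − 26.06256)/2 = 93.34777 W.
|Δ| = 6.15063;  2% of max(1, |F·v|) = 1.98997.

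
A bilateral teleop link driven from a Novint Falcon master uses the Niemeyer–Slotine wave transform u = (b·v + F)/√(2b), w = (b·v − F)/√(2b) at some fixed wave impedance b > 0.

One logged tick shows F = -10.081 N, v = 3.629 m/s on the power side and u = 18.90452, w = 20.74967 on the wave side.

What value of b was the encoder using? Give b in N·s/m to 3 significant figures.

b = 59.7 N·s/m

u + w = 39.65419;  u + w = √(2b)·v, so √(2b) = 39.65419/3.629 = 10.92703.
b = (√(2b))²/2 = 119.39997/2 = 59.69999.
(Check via u − w = 2F/√(2b): u − w = -1.84515, 2F/√(2b) = -1.84515.)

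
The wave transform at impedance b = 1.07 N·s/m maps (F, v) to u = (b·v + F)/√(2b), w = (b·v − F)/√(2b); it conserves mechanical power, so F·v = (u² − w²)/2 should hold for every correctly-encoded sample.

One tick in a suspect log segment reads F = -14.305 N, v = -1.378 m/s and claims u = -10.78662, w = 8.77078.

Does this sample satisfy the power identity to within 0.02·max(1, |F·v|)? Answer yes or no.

yes

F·v = (-14.305)×(-1.378) = 19.7123 W.
(u² − w²)/2 = (116.3512 − 76.9266)/2 = 19.7123 W.
|Δ| = 0.0000;  2% of max(1, |F·v|) = 0.3942.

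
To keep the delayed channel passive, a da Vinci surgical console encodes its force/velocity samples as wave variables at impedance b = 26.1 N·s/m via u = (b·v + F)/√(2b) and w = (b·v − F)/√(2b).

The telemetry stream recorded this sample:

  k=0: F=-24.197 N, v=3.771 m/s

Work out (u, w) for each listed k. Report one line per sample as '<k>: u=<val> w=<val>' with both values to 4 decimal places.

0: u=10.2736 w=16.9717

k=0: b·v=26.1×3.771=98.4231; √(2b)=7.2250; u=(98.4231+(-24.197))/7.2250=10.2736, w=(98.4231−(-24.197))/7.2250=16.9717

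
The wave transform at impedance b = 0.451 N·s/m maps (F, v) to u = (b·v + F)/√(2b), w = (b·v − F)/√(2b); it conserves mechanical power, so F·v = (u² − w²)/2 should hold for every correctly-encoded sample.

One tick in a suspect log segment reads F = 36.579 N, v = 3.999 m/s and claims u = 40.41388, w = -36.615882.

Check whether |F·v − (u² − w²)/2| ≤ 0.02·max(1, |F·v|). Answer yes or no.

yes

F·v = 36.579×3.999 = 146.279421 W.
(u² − w²)/2 = (1633.281697 − 1340.722815)/2 = 146.279441 W.
|Δ| = 0.000020;  2% of max(1, |F·v|) = 2.925588.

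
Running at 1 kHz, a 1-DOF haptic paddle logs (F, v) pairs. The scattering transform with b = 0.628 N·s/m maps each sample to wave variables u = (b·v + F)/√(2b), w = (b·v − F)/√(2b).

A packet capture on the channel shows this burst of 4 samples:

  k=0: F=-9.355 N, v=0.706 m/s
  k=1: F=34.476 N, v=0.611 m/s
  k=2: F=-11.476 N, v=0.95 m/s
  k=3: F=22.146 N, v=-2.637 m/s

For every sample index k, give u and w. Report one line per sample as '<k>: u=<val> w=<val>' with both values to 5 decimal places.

k=0: b·v=0.628×0.706=0.44337; √(2b)=1.12071; u=(0.44337+(-9.355))/1.12071=-7.95174, w=(0.44337−(-9.355))/1.12071=8.74297
k=1: b·v=0.628×0.611=0.38371; √(2b)=1.12071; u=(0.38371+34.476)/1.12071=31.10491, w=(0.38371−34.476)/1.12071=-30.42015
k=2: b·v=0.628×0.95=0.59660; √(2b)=1.12071; u=(0.59660+(-11.476))/1.12071=-9.70756, w=(0.59660−(-11.476))/1.12071=10.77224
k=3: b·v=0.628×(-2.637)=-1.65604; √(2b)=1.12071; u=(-1.65604+22.146)/1.12071=18.28295, w=(-1.65604−22.146)/1.12071=-21.23828

0: u=-7.95174 w=8.74297
1: u=31.10491 w=-30.42015
2: u=-9.70756 w=10.77224
3: u=18.28295 w=-21.23828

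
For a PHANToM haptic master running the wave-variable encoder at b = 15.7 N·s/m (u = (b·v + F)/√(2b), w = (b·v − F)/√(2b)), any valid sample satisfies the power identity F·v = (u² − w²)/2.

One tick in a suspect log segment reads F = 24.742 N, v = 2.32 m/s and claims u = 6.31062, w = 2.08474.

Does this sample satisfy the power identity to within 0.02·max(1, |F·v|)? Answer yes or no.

F·v = 24.742×2.32 = 57.40144 W.
(u² − w²)/2 = (39.82392 − 4.34614)/2 = 17.73889 W.
|Δ| = 39.66255;  2% of max(1, |F·v|) = 1.14803.

no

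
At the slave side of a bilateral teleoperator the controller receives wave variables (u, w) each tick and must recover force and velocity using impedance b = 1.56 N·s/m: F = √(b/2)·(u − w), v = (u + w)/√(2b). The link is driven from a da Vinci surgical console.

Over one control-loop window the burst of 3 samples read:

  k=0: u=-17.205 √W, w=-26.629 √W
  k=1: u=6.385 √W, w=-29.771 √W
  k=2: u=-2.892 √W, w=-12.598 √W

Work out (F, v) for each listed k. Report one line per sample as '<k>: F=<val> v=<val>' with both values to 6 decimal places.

k=0: u−w=9.424000, u+w=-43.834000; √(b/2)=0.883176, √(2b)=1.766352; F=0.883176×9.424=8.323051, v=-43.834000/1.766352=-24.816116
k=1: u−w=36.156000, u+w=-23.386000; √(b/2)=0.883176, √(2b)=1.766352; F=0.883176×36.156=31.932115, v=-23.386000/1.766352=-13.239715
k=2: u−w=9.706000, u+w=-15.490000; √(b/2)=0.883176, √(2b)=1.766352; F=0.883176×9.706=8.572107, v=-15.490000/1.766352=-8.769486

0: F=8.323051 v=-24.816116
1: F=31.932115 v=-13.239715
2: F=8.572107 v=-8.769486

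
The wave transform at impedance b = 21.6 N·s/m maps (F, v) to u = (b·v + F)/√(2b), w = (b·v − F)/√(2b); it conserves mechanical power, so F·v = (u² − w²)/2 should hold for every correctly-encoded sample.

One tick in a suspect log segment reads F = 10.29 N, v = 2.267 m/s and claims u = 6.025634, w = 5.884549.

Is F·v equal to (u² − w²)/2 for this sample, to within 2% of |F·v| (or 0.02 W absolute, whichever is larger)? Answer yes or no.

no

F·v = 10.29×2.267 = 23.327430 W.
(u² − w²)/2 = (36.308265 − 34.627917)/2 = 0.840174 W.
|Δ| = 22.487256;  2% of max(1, |F·v|) = 0.466549.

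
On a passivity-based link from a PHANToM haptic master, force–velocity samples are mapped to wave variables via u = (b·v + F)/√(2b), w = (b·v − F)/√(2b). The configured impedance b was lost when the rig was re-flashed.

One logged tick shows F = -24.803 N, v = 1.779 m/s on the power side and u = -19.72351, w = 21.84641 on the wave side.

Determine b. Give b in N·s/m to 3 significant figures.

b = 0.712 N·s/m

u + w = 2.1229;  u + w = √(2b)·v, so √(2b) = 2.1229/1.779 = 1.1933.
b = (√(2b))²/2 = 1.4240/2 = 0.7120.
(Check via u − w = 2F/√(2b): u − w = -41.5699, 2F/√(2b) = -41.5701.)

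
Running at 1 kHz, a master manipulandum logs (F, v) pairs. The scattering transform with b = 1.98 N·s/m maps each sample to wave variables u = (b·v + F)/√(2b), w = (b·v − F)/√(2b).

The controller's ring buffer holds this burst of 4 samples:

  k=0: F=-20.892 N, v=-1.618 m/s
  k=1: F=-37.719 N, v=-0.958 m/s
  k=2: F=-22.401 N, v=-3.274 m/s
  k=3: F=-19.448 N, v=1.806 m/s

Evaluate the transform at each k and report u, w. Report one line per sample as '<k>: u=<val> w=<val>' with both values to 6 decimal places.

k=0: b·v=1.98×(-1.618)=-3.203640; √(2b)=1.989975; u=(-3.203640+(-20.892))/1.989975=-12.108515, w=(-3.203640−(-20.892))/1.989975=8.888735
k=1: b·v=1.98×(-0.958)=-1.896840; √(2b)=1.989975; u=(-1.896840+(-37.719))/1.989975=-19.907709, w=(-1.896840−(-37.719))/1.989975=18.001313
k=2: b·v=1.98×(-3.274)=-6.482520; √(2b)=1.989975; u=(-6.482520+(-22.401))/1.989975=-14.514515, w=(-6.482520−(-22.401))/1.989975=7.999337
k=3: b·v=1.98×1.806=3.575880; √(2b)=1.989975; u=(3.575880+(-19.448))/1.989975=-7.976040, w=(3.575880−(-19.448))/1.989975=11.569935

0: u=-12.108515 w=8.888735
1: u=-19.907709 w=18.001313
2: u=-14.514515 w=7.999337
3: u=-7.976040 w=11.569935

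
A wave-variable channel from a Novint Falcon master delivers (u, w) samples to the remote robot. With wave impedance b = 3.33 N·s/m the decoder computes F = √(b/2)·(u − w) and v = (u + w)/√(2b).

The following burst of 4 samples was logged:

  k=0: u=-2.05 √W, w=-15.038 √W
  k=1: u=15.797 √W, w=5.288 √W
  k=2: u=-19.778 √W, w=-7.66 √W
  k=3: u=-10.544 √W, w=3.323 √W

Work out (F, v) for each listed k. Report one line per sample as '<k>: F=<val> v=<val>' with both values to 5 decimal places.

k=0: u−w=12.98800, u+w=-17.08800; √(b/2)=1.29035, √(2b)=2.58070; F=1.29035×12.988=16.75905, v=-17.08800/2.58070=-6.62147
k=1: u−w=10.50900, u+w=21.08500; √(b/2)=1.29035, √(2b)=2.58070; F=1.29035×10.509=13.56028, v=21.08500/2.58070=8.17027
k=2: u−w=-12.11800, u+w=-27.43800; √(b/2)=1.29035, √(2b)=2.58070; F=1.29035×(-12.118)=-15.63645, v=-27.43800/2.58070=-10.63201
k=3: u−w=-13.86700, u+w=-7.22100; √(b/2)=1.29035, √(2b)=2.58070; F=1.29035×(-13.867)=-17.89327, v=-7.22100/2.58070=-2.79808

0: F=16.75905 v=-6.62147
1: F=13.56028 v=8.17027
2: F=-15.63645 v=-10.63201
3: F=-17.89327 v=-2.79808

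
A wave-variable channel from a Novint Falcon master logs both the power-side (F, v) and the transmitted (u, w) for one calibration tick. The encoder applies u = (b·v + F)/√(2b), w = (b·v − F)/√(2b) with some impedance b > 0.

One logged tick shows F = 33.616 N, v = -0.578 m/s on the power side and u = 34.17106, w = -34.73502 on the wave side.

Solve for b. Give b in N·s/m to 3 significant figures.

b = 0.476 N·s/m

u + w = -0.56396;  u + w = √(2b)·v, so √(2b) = -0.56396/(-0.578) = 0.97571.
b = (√(2b))²/2 = 0.95201/2 = 0.47600.
(Check via u − w = 2F/√(2b): u − w = 68.90608, 2F/√(2b) = 68.90577.)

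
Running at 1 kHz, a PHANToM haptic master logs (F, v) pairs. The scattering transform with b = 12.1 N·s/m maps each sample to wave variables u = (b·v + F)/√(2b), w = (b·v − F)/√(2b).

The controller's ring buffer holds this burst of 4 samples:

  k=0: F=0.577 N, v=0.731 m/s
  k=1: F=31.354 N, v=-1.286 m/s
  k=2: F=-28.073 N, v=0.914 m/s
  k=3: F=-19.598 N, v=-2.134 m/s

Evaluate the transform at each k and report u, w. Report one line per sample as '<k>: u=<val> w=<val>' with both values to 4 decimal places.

0: u=1.9153 w=1.6807
1: u=3.2105 w=-9.5367
2: u=-3.4585 w=7.9548
3: u=-9.2328 w=-1.2651

k=0: b·v=12.1×0.731=8.8451; √(2b)=4.9193; u=(8.8451+0.577)/4.9193=1.9153, w=(8.8451−0.577)/4.9193=1.6807
k=1: b·v=12.1×(-1.286)=-15.5606; √(2b)=4.9193; u=(-15.5606+31.354)/4.9193=3.2105, w=(-15.5606−31.354)/4.9193=-9.5367
k=2: b·v=12.1×0.914=11.0594; √(2b)=4.9193; u=(11.0594+(-28.073))/4.9193=-3.4585, w=(11.0594−(-28.073))/4.9193=7.9548
k=3: b·v=12.1×(-2.134)=-25.8214; √(2b)=4.9193; u=(-25.8214+(-19.598))/4.9193=-9.2328, w=(-25.8214−(-19.598))/4.9193=-1.2651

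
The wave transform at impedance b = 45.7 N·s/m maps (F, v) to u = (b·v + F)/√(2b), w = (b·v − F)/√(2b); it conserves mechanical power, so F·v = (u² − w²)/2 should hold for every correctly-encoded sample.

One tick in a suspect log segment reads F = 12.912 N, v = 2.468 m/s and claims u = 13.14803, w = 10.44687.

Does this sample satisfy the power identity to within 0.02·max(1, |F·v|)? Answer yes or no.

yes

F·v = 12.912×2.468 = 31.86682 W.
(u² − w²)/2 = (172.87069 − 109.13709)/2 = 31.86680 W.
|Δ| = 0.00002;  2% of max(1, |F·v|) = 0.63734.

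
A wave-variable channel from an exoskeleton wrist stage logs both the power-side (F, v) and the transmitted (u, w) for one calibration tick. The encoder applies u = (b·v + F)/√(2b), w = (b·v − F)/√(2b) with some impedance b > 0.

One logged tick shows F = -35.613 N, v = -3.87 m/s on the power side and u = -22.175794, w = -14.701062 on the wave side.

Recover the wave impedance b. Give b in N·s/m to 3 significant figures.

u + w = -36.876856;  u + w = √(2b)·v, so √(2b) = -36.876856/(-3.87) = 9.528903.
b = (√(2b))²/2 = 90.799999/2 = 45.400000.
(Check via u − w = 2F/√(2b): u − w = -7.474732, 2F/√(2b) = -7.474732.)

b = 45.4 N·s/m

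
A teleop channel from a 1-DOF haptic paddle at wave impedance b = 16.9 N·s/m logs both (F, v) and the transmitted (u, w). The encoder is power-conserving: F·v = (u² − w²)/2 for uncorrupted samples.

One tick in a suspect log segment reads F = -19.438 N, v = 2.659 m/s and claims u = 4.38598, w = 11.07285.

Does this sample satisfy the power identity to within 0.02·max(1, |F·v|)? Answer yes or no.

yes

F·v = (-19.438)×2.659 = -51.68564 W.
(u² − w²)/2 = (19.23682 − 122.60801)/2 = -51.68559 W.
|Δ| = 0.00005;  2% of max(1, |F·v|) = 1.03371.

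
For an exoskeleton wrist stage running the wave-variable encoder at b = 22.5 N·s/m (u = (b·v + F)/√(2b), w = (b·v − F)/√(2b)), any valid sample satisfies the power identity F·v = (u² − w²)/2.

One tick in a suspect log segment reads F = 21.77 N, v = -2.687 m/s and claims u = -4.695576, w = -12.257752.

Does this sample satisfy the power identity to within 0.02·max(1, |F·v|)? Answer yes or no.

F·v = 21.77×(-2.687) = -58.495990 W.
(u² − w²)/2 = (22.048434 − 150.252484)/2 = -64.102025 W.
|Δ| = 5.606035;  2% of max(1, |F·v|) = 1.169920.

no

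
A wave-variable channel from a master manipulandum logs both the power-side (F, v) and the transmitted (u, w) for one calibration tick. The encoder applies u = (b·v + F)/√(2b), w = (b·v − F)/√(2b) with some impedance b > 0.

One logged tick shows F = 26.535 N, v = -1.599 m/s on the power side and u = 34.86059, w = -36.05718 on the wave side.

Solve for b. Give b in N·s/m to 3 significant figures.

u + w = -1.1966;  u + w = √(2b)·v, so √(2b) = -1.1966/(-1.599) = 0.7483.
b = (√(2b))²/2 = 0.5600/2 = 0.2800.
(Check via u − w = 2F/√(2b): u − w = 70.9178, 2F/√(2b) = 70.9173.)

b = 0.28 N·s/m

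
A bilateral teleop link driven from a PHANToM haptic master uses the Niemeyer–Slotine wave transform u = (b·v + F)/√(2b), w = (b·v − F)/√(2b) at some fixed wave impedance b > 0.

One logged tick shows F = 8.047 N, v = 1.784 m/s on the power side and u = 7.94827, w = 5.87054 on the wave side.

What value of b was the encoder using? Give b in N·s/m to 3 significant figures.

b = 30 N·s/m

u + w = 13.8188;  u + w = √(2b)·v, so √(2b) = 13.8188/1.784 = 7.7460.
b = (√(2b))²/2 = 60.0000/2 = 30.0000.
(Check via u − w = 2F/√(2b): u − w = 2.0777, 2F/√(2b) = 2.0777.)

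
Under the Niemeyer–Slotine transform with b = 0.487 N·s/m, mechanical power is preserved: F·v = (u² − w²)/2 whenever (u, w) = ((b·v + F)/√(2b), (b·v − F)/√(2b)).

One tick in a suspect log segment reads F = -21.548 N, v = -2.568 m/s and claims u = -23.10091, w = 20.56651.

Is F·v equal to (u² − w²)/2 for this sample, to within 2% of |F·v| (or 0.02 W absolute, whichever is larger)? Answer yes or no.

F·v = (-21.548)×(-2.568) = 55.3353 W.
(u² − w²)/2 = (533.6520 − 422.9813)/2 = 55.3354 W.
|Δ| = 0.0001;  2% of max(1, |F·v|) = 1.1067.

yes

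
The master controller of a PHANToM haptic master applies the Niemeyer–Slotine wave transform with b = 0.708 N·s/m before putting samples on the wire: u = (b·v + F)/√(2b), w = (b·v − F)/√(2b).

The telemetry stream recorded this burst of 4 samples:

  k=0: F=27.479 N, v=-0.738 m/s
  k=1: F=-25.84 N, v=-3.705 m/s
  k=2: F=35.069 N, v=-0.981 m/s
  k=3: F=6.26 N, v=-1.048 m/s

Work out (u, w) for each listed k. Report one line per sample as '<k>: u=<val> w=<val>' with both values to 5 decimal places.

k=0: b·v=0.708×(-0.738)=-0.52250; √(2b)=1.18996; u=(-0.52250+27.479)/1.18996=22.65332, w=(-0.52250−27.479)/1.18996=-23.53151
k=1: b·v=0.708×(-3.705)=-2.62314; √(2b)=1.18996; u=(-2.62314+(-25.84))/1.18996=-23.91945, w=(-2.62314−(-25.84))/1.18996=19.51066
k=2: b·v=0.708×(-0.981)=-0.69455; √(2b)=1.18996; u=(-0.69455+35.069)/1.18996=28.88711, w=(-0.69455−35.069)/1.18996=-30.05446
k=3: b·v=0.708×(-1.048)=-0.74198; √(2b)=1.18996; u=(-0.74198+6.26)/1.18996=4.63715, w=(-0.74198−6.26)/1.18996=-5.88423

0: u=22.65332 w=-23.53151
1: u=-23.91945 w=19.51066
2: u=28.88711 w=-30.05446
3: u=4.63715 w=-5.88423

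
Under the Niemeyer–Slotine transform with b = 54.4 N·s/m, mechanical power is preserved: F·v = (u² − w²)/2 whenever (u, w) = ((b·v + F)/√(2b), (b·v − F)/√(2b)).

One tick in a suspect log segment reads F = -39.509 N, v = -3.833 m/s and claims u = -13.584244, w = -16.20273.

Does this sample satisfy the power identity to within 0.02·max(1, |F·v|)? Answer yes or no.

F·v = (-39.509)×(-3.833) = 151.437997 W.
(u² − w²)/2 = (184.531685 − 262.528459)/2 = -38.998387 W.
|Δ| = 190.436384;  2% of max(1, |F·v|) = 3.028760.

no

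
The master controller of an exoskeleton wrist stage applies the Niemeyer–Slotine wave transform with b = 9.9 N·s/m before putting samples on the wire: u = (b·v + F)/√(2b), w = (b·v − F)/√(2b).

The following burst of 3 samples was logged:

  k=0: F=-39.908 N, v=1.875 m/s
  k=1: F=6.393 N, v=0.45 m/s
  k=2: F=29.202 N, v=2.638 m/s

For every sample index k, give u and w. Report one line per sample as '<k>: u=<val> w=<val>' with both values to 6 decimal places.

0: u=-4.797044 w=13.140268
1: u=2.437907 w=-0.435533
2: u=12.431841 w=-0.693482

k=0: b·v=9.9×1.875=18.562500; √(2b)=4.449719; u=(18.562500+(-39.908))/4.449719=-4.797044, w=(18.562500−(-39.908))/4.449719=13.140268
k=1: b·v=9.9×0.45=4.455000; √(2b)=4.449719; u=(4.455000+6.393)/4.449719=2.437907, w=(4.455000−6.393)/4.449719=-0.435533
k=2: b·v=9.9×2.638=26.116200; √(2b)=4.449719; u=(26.116200+29.202)/4.449719=12.431841, w=(26.116200−29.202)/4.449719=-0.693482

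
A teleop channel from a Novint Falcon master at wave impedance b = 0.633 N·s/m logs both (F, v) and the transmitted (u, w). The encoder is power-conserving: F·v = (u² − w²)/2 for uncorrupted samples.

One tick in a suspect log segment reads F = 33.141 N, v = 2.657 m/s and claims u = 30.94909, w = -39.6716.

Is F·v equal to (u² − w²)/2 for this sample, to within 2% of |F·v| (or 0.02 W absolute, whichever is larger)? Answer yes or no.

no

F·v = 33.141×2.657 = 88.0556 W.
(u² − w²)/2 = (957.8462 − 1573.8358)/2 = -307.9948 W.
|Δ| = 396.0505;  2% of max(1, |F·v|) = 1.7611.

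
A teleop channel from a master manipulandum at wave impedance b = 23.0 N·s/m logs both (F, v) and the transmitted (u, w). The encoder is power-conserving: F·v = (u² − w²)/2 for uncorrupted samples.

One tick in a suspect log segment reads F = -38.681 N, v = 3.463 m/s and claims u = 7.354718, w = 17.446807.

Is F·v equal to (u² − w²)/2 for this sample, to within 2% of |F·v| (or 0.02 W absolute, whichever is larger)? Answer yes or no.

F·v = (-38.681)×3.463 = -133.952303 W.
(u² − w²)/2 = (54.091877 − 304.391074)/2 = -125.149599 W.
|Δ| = 8.802704;  2% of max(1, |F·v|) = 2.679046.

no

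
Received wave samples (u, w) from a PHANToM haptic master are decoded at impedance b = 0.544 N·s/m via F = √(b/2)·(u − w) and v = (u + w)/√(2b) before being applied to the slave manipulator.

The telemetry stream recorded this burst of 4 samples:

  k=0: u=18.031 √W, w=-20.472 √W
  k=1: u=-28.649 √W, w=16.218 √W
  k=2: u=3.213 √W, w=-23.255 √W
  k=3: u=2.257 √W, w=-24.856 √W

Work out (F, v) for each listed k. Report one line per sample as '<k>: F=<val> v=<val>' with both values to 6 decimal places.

k=0: u−w=38.503000, u+w=-2.441000; √(b/2)=0.521536, √(2b)=1.043072; F=0.521536×38.503=20.080708, v=-2.441000/1.043072=-2.340202
k=1: u−w=-44.867000, u+w=-12.431000; √(b/2)=0.521536, √(2b)=1.043072; F=0.521536×(-44.867)=-23.399764, v=-12.431000/1.043072=-11.917677
k=2: u−w=26.468000, u+w=-20.042000; √(b/2)=0.521536, √(2b)=1.043072; F=0.521536×26.468=13.804020, v=-20.042000/1.043072=-19.214390
k=3: u−w=27.113000, u+w=-22.599000; √(b/2)=0.521536, √(2b)=1.043072; F=0.521536×27.113=14.140411, v=-22.599000/1.043072=-21.665802

0: F=20.080708 v=-2.340202
1: F=-23.399764 v=-11.917677
2: F=13.804020 v=-19.214390
3: F=14.140411 v=-21.665802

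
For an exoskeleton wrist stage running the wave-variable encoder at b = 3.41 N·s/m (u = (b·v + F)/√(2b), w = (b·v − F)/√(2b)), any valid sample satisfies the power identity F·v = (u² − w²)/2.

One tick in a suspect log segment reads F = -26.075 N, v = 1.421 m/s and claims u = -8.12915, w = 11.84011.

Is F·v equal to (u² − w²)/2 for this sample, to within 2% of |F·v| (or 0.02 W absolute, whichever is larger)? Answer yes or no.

F·v = (-26.075)×1.421 = -37.05257 W.
(u² − w²)/2 = (66.08308 − 140.18820)/2 = -37.05256 W.
|Δ| = 0.00001;  2% of max(1, |F·v|) = 0.74105.

yes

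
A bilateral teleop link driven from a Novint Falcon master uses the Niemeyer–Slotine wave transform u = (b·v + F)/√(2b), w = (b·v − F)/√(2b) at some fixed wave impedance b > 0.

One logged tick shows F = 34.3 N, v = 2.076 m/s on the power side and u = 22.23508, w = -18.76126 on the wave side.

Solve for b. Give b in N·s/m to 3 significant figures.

u + w = 3.47382;  u + w = √(2b)·v, so √(2b) = 3.47382/2.076 = 1.67332.
b = (√(2b))²/2 = 2.80001/2 = 1.40001.
(Check via u − w = 2F/√(2b): u − w = 40.99634, 2F/√(2b) = 40.99625.)

b = 1.4 N·s/m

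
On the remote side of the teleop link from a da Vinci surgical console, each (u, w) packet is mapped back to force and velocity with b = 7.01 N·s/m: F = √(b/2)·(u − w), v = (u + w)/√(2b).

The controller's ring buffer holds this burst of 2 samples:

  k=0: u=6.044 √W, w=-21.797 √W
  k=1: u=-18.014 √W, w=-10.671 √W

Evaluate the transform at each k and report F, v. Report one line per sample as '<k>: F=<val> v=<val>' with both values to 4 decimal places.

k=0: u−w=27.8410, u+w=-15.7530; √(b/2)=1.8722, √(2b)=3.7443; F=1.8722×27.841=52.1229, v=-15.7530/3.7443=-4.2072
k=1: u−w=-7.3430, u+w=-28.6850; √(b/2)=1.8722, √(2b)=3.7443; F=1.8722×(-7.343)=-13.7473, v=-28.6850/3.7443=-7.6609

0: F=52.1229 v=-4.2072
1: F=-13.7473 v=-7.6609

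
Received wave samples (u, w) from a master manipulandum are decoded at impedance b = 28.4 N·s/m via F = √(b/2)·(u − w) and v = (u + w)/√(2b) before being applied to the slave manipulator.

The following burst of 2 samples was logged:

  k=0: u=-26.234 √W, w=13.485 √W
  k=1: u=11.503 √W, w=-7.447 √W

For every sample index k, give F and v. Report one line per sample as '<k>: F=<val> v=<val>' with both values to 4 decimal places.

k=0: u−w=-39.7190, u+w=-12.7490; √(b/2)=3.7683, √(2b)=7.5366; F=3.7683×(-39.719)=-149.6727, v=-12.7490/7.5366=-1.6916
k=1: u−w=18.9500, u+w=4.0560; √(b/2)=3.7683, √(2b)=7.5366; F=3.7683×18.95=71.4091, v=4.0560/7.5366=0.5382

0: F=-149.6727 v=-1.6916
1: F=71.4091 v=0.5382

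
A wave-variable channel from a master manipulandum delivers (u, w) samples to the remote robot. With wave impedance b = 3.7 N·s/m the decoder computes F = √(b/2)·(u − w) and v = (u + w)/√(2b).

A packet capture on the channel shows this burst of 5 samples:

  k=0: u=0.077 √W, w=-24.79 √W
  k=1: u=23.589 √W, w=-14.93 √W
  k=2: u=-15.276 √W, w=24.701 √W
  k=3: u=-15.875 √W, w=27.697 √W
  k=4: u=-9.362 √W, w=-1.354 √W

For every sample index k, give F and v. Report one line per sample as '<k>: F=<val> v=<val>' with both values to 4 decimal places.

k=0: u−w=24.8670, u+w=-24.7130; √(b/2)=1.3601, √(2b)=2.7203; F=1.3601×24.867=33.8228, v=-24.7130/2.7203=-9.0847
k=1: u−w=38.5190, u+w=8.6590; √(b/2)=1.3601, √(2b)=2.7203; F=1.3601×38.519=52.3915, v=8.6590/2.7203=3.1831
k=2: u−w=-39.9770, u+w=9.4250; √(b/2)=1.3601, √(2b)=2.7203; F=1.3601×(-39.977)=-54.3746, v=9.4250/2.7203=3.4647
k=3: u−w=-43.5720, u+w=11.8220; √(b/2)=1.3601, √(2b)=2.7203; F=1.3601×(-43.572)=-59.2643, v=11.8220/2.7203=4.3459
k=4: u−w=-8.0080, u+w=-10.7160; √(b/2)=1.3601, √(2b)=2.7203; F=1.3601×(-8.008)=-10.8921, v=-10.7160/2.7203=-3.9393

0: F=33.8228 v=-9.0847
1: F=52.3915 v=3.1831
2: F=-54.3746 v=3.4647
3: F=-59.2643 v=4.3459
4: F=-10.8921 v=-3.9393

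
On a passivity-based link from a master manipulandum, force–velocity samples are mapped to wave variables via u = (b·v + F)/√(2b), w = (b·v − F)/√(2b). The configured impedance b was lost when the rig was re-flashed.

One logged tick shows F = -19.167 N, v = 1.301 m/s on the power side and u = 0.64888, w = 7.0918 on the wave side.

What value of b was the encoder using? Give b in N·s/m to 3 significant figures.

u + w = 7.74068;  u + w = √(2b)·v, so √(2b) = 7.74068/1.301 = 5.94979.
b = (√(2b))²/2 = 35.40003/2 = 17.70002.
(Check via u − w = 2F/√(2b): u − w = -6.44292, 2F/√(2b) = -6.44291.)

b = 17.7 N·s/m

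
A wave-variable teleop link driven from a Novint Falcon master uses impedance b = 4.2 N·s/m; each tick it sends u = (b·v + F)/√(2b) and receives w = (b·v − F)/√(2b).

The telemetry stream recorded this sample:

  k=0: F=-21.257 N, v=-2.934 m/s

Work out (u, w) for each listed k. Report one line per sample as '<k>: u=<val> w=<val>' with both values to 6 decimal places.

0: u=-11.586132 w=3.082592

k=0: b·v=4.2×(-2.934)=-12.322800; √(2b)=2.898275; u=(-12.322800+(-21.257))/2.898275=-11.586132, w=(-12.322800−(-21.257))/2.898275=3.082592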